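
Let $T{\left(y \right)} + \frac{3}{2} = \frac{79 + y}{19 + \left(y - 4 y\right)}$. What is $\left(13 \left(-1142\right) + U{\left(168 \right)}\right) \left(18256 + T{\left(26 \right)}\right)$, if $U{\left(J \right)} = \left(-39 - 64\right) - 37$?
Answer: $-273535267$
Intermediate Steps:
$U{\left(J \right)} = -140$ ($U{\left(J \right)} = -103 - 37 = -140$)
$T{\left(y \right)} = - \frac{3}{2} + \frac{79 + y}{19 - 3 y}$ ($T{\left(y \right)} = - \frac{3}{2} + \frac{79 + y}{19 + \left(y - 4 y\right)} = - \frac{3}{2} + \frac{79 + y}{19 - 3 y}$)
$\left(13 \left(-1142\right) + U{\left(168 \right)}\right) \left(18256 + T{\left(26 \right)}\right) = \left(13 \left(-1142\right) - 140\right) \left(18256 + \frac{-101 - 286}{2 \left(-19 + 3 \cdot 26\right)}\right) = \left(-14846 - 140\right) \left(18256 + \frac{-101 - 286}{2 \left(-19 + 78\right)}\right) = - 14986 \left(18256 + \frac{1}{2} \cdot \frac{1}{59} \left(-387\right)\right) = - 14986 \left(18256 - \frac{387}{118}\right) = \left(-14986\right) \frac{2153821}{118} = -273535267$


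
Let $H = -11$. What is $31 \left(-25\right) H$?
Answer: $8525$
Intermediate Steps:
$31 \left(-25\right) H = 31 \left(-25\right) \left(-11\right) = \left(-775\right) \left(-11\right) = 8525$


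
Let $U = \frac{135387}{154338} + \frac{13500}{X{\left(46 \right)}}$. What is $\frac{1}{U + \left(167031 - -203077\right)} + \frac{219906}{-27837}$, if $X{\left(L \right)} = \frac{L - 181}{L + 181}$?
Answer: $- \frac{436703765145620}{55280561421021} \approx -7.8998$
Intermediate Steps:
$X{\left(L \right)} = \frac{-181 + L}{181 + L}$
$U = - \frac{1167779071}{51446}$ ($U = \frac{135387}{154338} + \frac{13500}{\frac{1}{181 + 46} \left(-181 + 46\right)} = 135387 \cdot \frac{1}{154338} + \frac{13500}{\frac{1}{227} \left(-135\right)} = \frac{45129}{51446} + \frac{13500}{\frac{1}{227} \left(-135\right)} = \frac{45129}{51446} + \frac{13500}{- \frac{135}{227}} = \frac{45129}{51446} + 13500 \left(- \frac{227}{135}\right) = \frac{45129}{51446} - 22700 = - \frac{1167779071}{51446} \approx -22699.0$)
$\frac{1}{U + \left(167031 - -203077\right)} + \frac{219906}{-27837} = \frac{1}{- \frac{1167779071}{51446} + \left(167031 - -203077\right)} + \frac{219906}{-27837} = \frac{1}{- \frac{1167779071}{51446} + \left(167031 + 203077\right)} + 219906 \left(- \frac{1}{27837}\right) = \frac{1}{- \frac{1167779071}{51446} + 370108} - \frac{24434}{3093} = \frac{1}{\frac{17872797097}{51446}} - \frac{24434}{3093} = \frac{51446}{17872797097} - \frac{24434}{3093} = - \frac{436703765145620}{55280561421021}$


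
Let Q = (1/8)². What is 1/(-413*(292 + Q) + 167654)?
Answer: 64/3011299 ≈ 2.1253e-5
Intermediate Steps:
Q = 1/64 (Q = (⅛)² = 1/64 ≈ 0.015625)
1/(-413*(292 + Q) + 167654) = 1/(-413*(292 + 1/64) + 167654) = 1/(-413*18689/64 + 167654) = 1/(-7718557/64 + 167654) = 1/(3011299/64) = 64/3011299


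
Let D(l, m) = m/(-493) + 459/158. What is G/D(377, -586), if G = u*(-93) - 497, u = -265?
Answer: 1880984312/318875 ≈ 5898.8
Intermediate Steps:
D(l, m) = 459/158 - m/493 (D(l, m) = m*(-1/493) + 459*(1/158) = -m/493 + 459/158 = 459/158 - m/493)
G = 24148 (G = -265*(-93) - 497 = 24645 - 497 = 24148)
G/D(377, -586) = 24148/(459/158 - 1/493*(-586)) = 24148/(459/158 + 586/493) = 24148/(318875/77894) = 24148*(77894/318875) = 1880984312/318875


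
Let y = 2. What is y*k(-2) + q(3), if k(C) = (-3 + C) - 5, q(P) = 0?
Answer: -20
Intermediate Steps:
k(C) = -8 + C
y*k(-2) + q(3) = 2*(-8 - 2) + 0 = 2*(-10) + 0 = -20 + 0 = -20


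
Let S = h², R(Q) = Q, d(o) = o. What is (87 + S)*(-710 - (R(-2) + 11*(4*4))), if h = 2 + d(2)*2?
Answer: -108732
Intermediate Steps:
h = 6 (h = 2 + 2*2 = 2 + 4 = 6)
S = 36 (S = 6² = 36)
(87 + S)*(-710 - (R(-2) + 11*(4*4))) = (87 + 36)*(-710 - (-2 + 11*(4*4))) = 123*(-710 - (-2 + 11*16)) = 123*(-710 - (-2 + 176)) = 123*(-710 - 1*174) = 123*(-710 - 174) = 123*(-884) = -108732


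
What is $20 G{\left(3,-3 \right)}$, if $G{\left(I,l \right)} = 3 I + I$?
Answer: $240$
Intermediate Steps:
$G{\left(I,l \right)} = 4 I$
$20 G{\left(3,-3 \right)} = 20 \cdot 4 \cdot 3 = 20 \cdot 12 = 240$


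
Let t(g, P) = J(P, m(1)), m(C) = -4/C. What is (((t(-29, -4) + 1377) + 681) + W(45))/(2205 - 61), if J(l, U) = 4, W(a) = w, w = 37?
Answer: 2099/2144 ≈ 0.97901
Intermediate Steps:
W(a) = 37
t(g, P) = 4
(((t(-29, -4) + 1377) + 681) + W(45))/(2205 - 61) = (((4 + 1377) + 681) + 37)/(2205 - 61) = ((1381 + 681) + 37)/2144 = (2062 + 37)*(1/2144) = 2099*(1/2144) = 2099/2144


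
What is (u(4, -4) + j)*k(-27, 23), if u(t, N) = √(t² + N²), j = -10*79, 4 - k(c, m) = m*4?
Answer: 69520 - 352*√2 ≈ 69022.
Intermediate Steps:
k(c, m) = 4 - 4*m (k(c, m) = 4 - m*4 = 4 - 4*m)
j = -790
u(t, N) = √(N² + t²)
(u(4, -4) + j)*k(-27, 23) = (√((-4)² + 4²) - 790)*(4 - 4*23) = (√(16 + 16) - 790)*(4 - 92) = (√32 - 790)*(-88) = (4*√2 - 790)*(-88) = (-790 + 4*√2)*(-88) = 69520 - 352*√2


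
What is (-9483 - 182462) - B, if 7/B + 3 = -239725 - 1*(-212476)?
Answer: -5230885133/27252 ≈ -1.9195e+5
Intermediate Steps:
B = -7/27252 (B = 7/(-3 + (-239725 - 1*(-212476))) = 7/(-3 + (-239725 + 212476)) = 7/(-3 - 27249) = 7/(-27252) = 7*(-1/27252) = -7/27252 ≈ -0.00025686)
(-9483 - 182462) - B = (-9483 - 182462) - 1*(-7/27252) = -191945 + 7/27252 = -5230885133/27252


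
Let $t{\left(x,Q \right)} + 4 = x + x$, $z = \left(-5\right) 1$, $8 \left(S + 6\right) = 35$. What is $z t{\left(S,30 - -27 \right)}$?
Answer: $\frac{145}{4} \approx 36.25$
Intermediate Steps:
$S = - \frac{13}{8}$ ($S = -6 + \frac{1}{8} \cdot 35 = -6 + \frac{35}{8} = - \frac{13}{8} \approx -1.625$)
$z = -5$
$t{\left(x,Q \right)} = -4 + 2 x$ ($t{\left(x,Q \right)} = -4 + \left(x + x\right) = -4 + 2 x$)
$z t{\left(S,30 - -27 \right)} = - 5 \left(-4 + 2 \left(- \frac{13}{8}\right)\right) = - 5 \left(-4 - \frac{13}{4}\right) = \left(-5\right) \left(- \frac{29}{4}\right) = \frac{145}{4}$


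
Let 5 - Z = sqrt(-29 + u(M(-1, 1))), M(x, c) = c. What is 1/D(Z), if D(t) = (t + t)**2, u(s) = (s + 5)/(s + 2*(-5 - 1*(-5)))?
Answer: I/(8*(I + 5*sqrt(23))) ≈ 0.00021701 + 0.0052038*I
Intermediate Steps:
u(s) = (5 + s)/s (u(s) = (5 + s)/(s + 2*(-5 + 5)) = (5 + s)/(s + 2*0) = (5 + s)/(s + 0) = (5 + s)/s)
Z = 5 - I*sqrt(23) (Z = 5 - sqrt(-29 + (5 + 1)/1) = 5 - sqrt(-29 + 1*6) = 5 - sqrt(-29 + 6) = 5 - sqrt(-23) = 5 - I*sqrt(23) ≈ 5.0 - 4.7958*I)
D(t) = 4*t**2 (D(t) = (2*t)**2 = 4*t**2)
1/D(Z) = 1/(4*(5 - I*sqrt(23))**2)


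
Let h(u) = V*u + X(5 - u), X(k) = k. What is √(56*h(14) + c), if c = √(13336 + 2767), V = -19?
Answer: √(-15400 + √16103) ≈ 123.58*I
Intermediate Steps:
c = √16103 ≈ 126.90
h(u) = 5 - 20*u (h(u) = -19*u + (5 - u) = 5 - 20*u)
√(56*h(14) + c) = √(56*(5 - 20*14) + √16103) = √(56*(5 - 280) + √16103) = √(56*(-275) + √16103) = √(-15400 + √16103)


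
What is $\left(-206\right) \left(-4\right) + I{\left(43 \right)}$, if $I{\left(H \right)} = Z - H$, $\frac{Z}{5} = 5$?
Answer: $806$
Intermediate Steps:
$Z = 25$ ($Z = 5 \cdot 5 = 25$)
$I{\left(H \right)} = 25 - H$
$\left(-206\right) \left(-4\right) + I{\left(43 \right)} = \left(-206\right) \left(-4\right) + \left(25 - 43\right) = 824 + \left(25 - 43\right) = 824 - 18 = 806$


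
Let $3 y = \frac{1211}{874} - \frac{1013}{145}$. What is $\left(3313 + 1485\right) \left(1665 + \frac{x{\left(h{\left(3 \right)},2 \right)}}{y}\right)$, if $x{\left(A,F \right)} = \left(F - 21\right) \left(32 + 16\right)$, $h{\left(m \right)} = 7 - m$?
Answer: $\frac{814857846370}{78863} \approx 1.0333 \cdot 10^{7}$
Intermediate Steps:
$x{\left(A,F \right)} = -1008 + 48 F$ ($x{\left(A,F \right)} = \left(-21 + F\right) 48 = -1008 + 48 F$)
$y = - \frac{236589}{126730}$ ($y = \frac{\frac{1211}{874} - \frac{1013}{145}}{3} = \frac{1}{3} \left(- \frac{709767}{126730}\right) = - \frac{236589}{126730} \approx -1.8669$)
$\left(3313 + 1485\right) \left(1665 + \frac{x{\left(h{\left(3 \right)},2 \right)}}{y}\right) = \left(3313 + 1485\right) \left(1665 + \frac{-1008 + 48 \cdot 2}{- \frac{236589}{126730}}\right) = 4798 \left(1665 + \left(-1008 + 96\right) \left(- \frac{126730}{236589}\right)\right) = 4798 \left(1665 - - \frac{38525920}{78863}\right) = 4798 \left(1665 + \frac{38525920}{78863}\right) = 4798 \cdot \frac{169832815}{78863} = \frac{814857846370}{78863}$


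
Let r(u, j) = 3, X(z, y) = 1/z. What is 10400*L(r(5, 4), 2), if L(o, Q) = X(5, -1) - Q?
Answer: -18720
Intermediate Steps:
L(o, Q) = 1/5 - Q
10400*L(r(5, 4), 2) = 10400*(1/5 - 1*2) = 10400*(1/5 - 2) = 10400*(-9/5) = -18720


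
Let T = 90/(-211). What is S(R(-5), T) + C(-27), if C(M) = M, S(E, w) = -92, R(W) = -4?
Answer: -119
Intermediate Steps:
T = -90/211 (T = 90*(-1/211) = -90/211 ≈ -0.42654)
S(R(-5), T) + C(-27) = -92 - 27 = -119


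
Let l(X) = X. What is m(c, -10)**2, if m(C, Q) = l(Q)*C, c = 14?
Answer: 19600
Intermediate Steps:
m(C, Q) = C*Q (m(C, Q) = Q*C = C*Q)
m(c, -10)**2 = (14*(-10))**2 = (-140)**2 = 19600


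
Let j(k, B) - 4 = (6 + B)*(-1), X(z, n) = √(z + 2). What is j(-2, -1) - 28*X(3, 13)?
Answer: -1 - 28*√5 ≈ -63.610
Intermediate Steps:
X(z, n) = √(2 + z)
j(k, B) = -2 - B (j(k, B) = 4 + (6 + B)*(-1) = 4 + (-6 - B) = -2 - B)
j(-2, -1) - 28*X(3, 13) = (-2 - 1*(-1)) - 28*√(2 + 3) = (-2 + 1) - 28*√5 = -1 - 28*√5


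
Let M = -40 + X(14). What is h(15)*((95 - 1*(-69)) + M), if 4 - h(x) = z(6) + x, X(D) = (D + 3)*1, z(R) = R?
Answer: -2397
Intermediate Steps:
X(D) = 3 + D (X(D) = (3 + D)*1 = 3 + D)
h(x) = -2 - x (h(x) = 4 - (6 + x) = 4 + (-6 - x) = -2 - x)
M = -23 (M = -40 + (3 + 14) = -40 + 17 = -23)
h(15)*((95 - 1*(-69)) + M) = (-2 - 1*15)*((95 - 1*(-69)) - 23) = (-2 - 15)*((95 + 69) - 23) = -17*(164 - 23) = -17*141 = -2397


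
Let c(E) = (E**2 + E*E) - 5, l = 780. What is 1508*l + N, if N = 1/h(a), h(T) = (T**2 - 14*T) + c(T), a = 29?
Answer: 2484218881/2112 ≈ 1.1762e+6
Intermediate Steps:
c(E) = -5 + 2*E**2 (c(E) = (E**2 + E**2) - 5 = 2*E**2 - 5 = -5 + 2*E**2)
h(T) = -5 - 14*T + 3*T**2 (h(T) = (T**2 - 14*T) + (-5 + 2*T**2) = -5 - 14*T + 3*T**2)
N = 1/2112 (N = 1/(-5 - 14*29 + 3*29**2) = 1/(-5 - 406 + 3*841) = 1/(-5 - 406 + 2523) = 1/2112 ≈ 0.00047348)
1508*l + N = 1508*780 + 1/2112 = 1176240 + 1/2112 = 2484218881/2112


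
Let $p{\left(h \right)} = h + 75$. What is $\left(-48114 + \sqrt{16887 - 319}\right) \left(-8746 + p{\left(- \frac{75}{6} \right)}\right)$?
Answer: $417797919 - 17367 \sqrt{4142} \approx 4.1668 \cdot 10^{8}$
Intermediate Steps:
$p{\left(h \right)} = 75 + h$
$\left(-48114 + \sqrt{16887 - 319}\right) \left(-8746 + p{\left(- \frac{75}{6} \right)}\right) = \left(-48114 + \sqrt{16887 - 319}\right) \left(-8746 + \left(75 - \frac{75}{6}\right)\right) = \left(-48114 + \sqrt{16568}\right) \left(-8746 + \left(75 - \frac{25}{2}\right)\right) = \left(-48114 + 2 \sqrt{4142}\right) \left(-8746 + \left(75 - \frac{25}{2}\right)\right) = \left(-48114 + 2 \sqrt{4142}\right) \left(-8746 + \frac{125}{2}\right) = \left(-48114 + 2 \sqrt{4142}\right) \left(- \frac{17367}{2}\right) = 417797919 - 17367 \sqrt{4142}$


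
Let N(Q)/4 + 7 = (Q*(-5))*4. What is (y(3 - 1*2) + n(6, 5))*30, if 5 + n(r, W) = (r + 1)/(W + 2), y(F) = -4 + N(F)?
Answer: -3480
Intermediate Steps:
N(Q) = -28 - 80*Q (N(Q) = -28 + 4*((Q*(-5))*4) = -28 + 4*(-5*Q*4) = -28 + 4*(-20*Q) = -28 - 80*Q)
y(F) = -32 - 80*F (y(F) = -4 + (-28 - 80*F) = -32 - 80*F)
n(r, W) = -5 + (1 + r)/(2 + W) (n(r, W) = -5 + (r + 1)/(W + 2) = -5 + (1 + r)/(2 + W))
(y(3 - 1*2) + n(6, 5))*30 = ((-32 - 80*(3 - 1*2)) + (-9 + 6 - 5*5)/(2 + 5))*30 = ((-32 - 80*(3 - 2)) + (-9 + 6 - 25)/7)*30 = ((-32 - 80*1) + (⅐)*(-28))*30 = ((-32 - 80) - 4)*30 = (-112 - 4)*30 = -116*30 = -3480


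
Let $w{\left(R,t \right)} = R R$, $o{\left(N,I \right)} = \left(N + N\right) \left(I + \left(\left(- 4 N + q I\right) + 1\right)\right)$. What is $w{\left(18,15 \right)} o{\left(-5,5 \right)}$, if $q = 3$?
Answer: $-132840$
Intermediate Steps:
$o{\left(N,I \right)} = 2 N \left(1 - 4 N + 4 I\right)$ ($o{\left(N,I \right)} = \left(N + N\right) \left(I + \left(\left(- 4 N + 3 I\right) + 1\right)\right) = 2 N \left(I + \left(1 - 4 N + 3 I\right)\right) = 2 N \left(1 - 4 N + 4 I\right)$)
$w{\left(R,t \right)} = R^{2}$
$w{\left(18,15 \right)} o{\left(-5,5 \right)} = 18^{2} \cdot 2 \left(-5\right) \left(1 - -20 + 4 \cdot 5\right) = 324 \cdot 2 \left(-5\right) \left(1 + 20 + 20\right) = 324 \cdot 2 \left(-5\right) 41 = 324 \left(-410\right) = -132840$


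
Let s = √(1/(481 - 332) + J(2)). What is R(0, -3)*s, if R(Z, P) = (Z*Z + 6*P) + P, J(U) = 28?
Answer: -21*√621777/149 ≈ -111.13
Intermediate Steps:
R(Z, P) = Z² + 7*P (R(Z, P) = (Z² + 6*P) + P = Z² + 7*P)
s = √621777/149 (s = √(1/(481 - 332) + 28) = √(1/149 + 28) = √(4173/149) = √621777/149 ≈ 5.2921)
R(0, -3)*s = (0² + 7*(-3))*(√621777/149) = (0 - 21)*(√621777/149) = -21*√621777/149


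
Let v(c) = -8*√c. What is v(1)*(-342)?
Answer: 2736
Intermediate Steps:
v(1)*(-342) = -8*√1*(-342) = -8*1*(-342) = -8*(-342) = 2736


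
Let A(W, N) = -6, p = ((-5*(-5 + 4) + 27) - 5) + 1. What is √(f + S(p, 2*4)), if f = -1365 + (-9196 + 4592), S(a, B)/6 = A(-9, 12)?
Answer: I*√6005 ≈ 77.492*I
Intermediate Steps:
p = 28 (p = ((-5*(-1) + 27) - 5) + 1 = ((5 + 27) - 5) + 1 = (32 - 5) + 1 = 27 + 1 = 28)
S(a, B) = -36 (S(a, B) = 6*(-6) = -36)
f = -5969 (f = -1365 - 4604 = -5969)
√(f + S(p, 2*4)) = √(-5969 - 36) = √(-6005) = I*√6005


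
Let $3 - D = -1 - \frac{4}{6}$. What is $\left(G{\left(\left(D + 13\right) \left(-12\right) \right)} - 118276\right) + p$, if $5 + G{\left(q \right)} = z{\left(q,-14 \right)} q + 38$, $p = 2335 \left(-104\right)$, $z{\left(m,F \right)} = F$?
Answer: $-358115$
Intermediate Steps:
$D = \frac{14}{3}$ ($D = 3 - \left(-1 - \frac{4}{6}\right) = 3 - \left(-1 - 4 \cdot \frac{1}{6}\right) = 3 - \left(-1 - \frac{2}{3}\right) = 3 - - \frac{5}{3} = 3 + \frac{5}{3} = \frac{14}{3} \approx 4.6667$)
$p = -242840$
$G{\left(q \right)} = 33 - 14 q$ ($G{\left(q \right)} = -5 - \left(-38 + 14 q\right) = 33 - 14 q$)
$\left(G{\left(\left(D + 13\right) \left(-12\right) \right)} - 118276\right) + p = \left(\left(33 - 14 \left(\frac{14}{3} + 13\right) \left(-12\right)\right) - 118276\right) - 242840 = \left(\left(33 - 14 \cdot \frac{53}{3} \left(-12\right)\right) - 118276\right) - 242840 = \left(\left(33 - -2968\right) - 118276\right) - 242840 = \left(\left(33 + 2968\right) - 118276\right) - 242840 = \left(3001 - 118276\right) - 242840 = -115275 - 242840 = -358115$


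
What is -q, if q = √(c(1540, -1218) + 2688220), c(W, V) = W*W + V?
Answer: -√5058602 ≈ -2249.1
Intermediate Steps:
c(W, V) = V + W² (c(W, V) = W² + V = V + W²)
q = √5058602 (q = √((-1218 + 1540²) + 2688220) = √((-1218 + 2371600) + 2688220) = √(2370382 + 2688220) = √5058602 ≈ 2249.1)
-q = -√5058602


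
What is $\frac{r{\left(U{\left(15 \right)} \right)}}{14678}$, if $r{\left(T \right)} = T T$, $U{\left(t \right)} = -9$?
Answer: $\frac{81}{14678} \approx 0.0055185$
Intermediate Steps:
$r{\left(T \right)} = T^{2}$
$\frac{r{\left(U{\left(15 \right)} \right)}}{14678} = \frac{\left(-9\right)^{2}}{14678} = 81 \cdot \frac{1}{14678} = \frac{81}{14678}$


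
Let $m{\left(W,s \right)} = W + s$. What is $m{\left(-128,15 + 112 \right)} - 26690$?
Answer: $-26691$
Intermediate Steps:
$m{\left(-128,15 + 112 \right)} - 26690 = \left(-128 + \left(15 + 112\right)\right) - 26690 = \left(-128 + 127\right) - 26690 = -1 - 26690 = -26691$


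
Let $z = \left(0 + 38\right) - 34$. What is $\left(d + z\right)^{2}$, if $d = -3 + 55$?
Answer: $3136$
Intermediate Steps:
$d = 52$
$z = 4$ ($z = 38 - 34 = 4$)
$\left(d + z\right)^{2} = \left(52 + 4\right)^{2} = 56^{2} = 3136$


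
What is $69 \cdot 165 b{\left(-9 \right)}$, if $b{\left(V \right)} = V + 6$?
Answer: $-34155$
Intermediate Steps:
$b{\left(V \right)} = 6 + V$
$69 \cdot 165 b{\left(-9 \right)} = 69 \cdot 165 \left(6 - 9\right) = 11385 \left(-3\right) = -34155$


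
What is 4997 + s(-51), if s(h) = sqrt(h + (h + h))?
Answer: 4997 + 3*I*sqrt(17) ≈ 4997.0 + 12.369*I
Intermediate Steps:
s(h) = sqrt(3)*sqrt(h) (s(h) = sqrt(h + 2*h) = sqrt(3*h) = sqrt(3)*sqrt(h))
4997 + s(-51) = 4997 + sqrt(3)*sqrt(-51) = 4997 + sqrt(3)*(I*sqrt(51)) = 4997 + 3*I*sqrt(17)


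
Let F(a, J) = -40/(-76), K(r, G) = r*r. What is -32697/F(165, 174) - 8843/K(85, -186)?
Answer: -897713821/14450 ≈ -62126.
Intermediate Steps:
K(r, G) = r**2
F(a, J) = 10/19 (F(a, J) = -40*(-1/76) = 10/19)
-32697/F(165, 174) - 8843/K(85, -186) = -32697/10/19 - 8843/(85**2) = -32697*19/10 - 8843/7225 = -621243/10 - 8843*1/7225 = -621243/10 - 8843/7225 = -897713821/14450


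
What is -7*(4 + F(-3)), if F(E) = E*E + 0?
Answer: -91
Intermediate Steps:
F(E) = E² (F(E) = E² + 0 = E²)
-7*(4 + F(-3)) = -7*(4 + (-3)²) = -7*(4 + 9) = -7*13 = -91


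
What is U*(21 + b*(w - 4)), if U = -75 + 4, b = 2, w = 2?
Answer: -1207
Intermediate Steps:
U = -71
U*(21 + b*(w - 4)) = -71*(21 + 2*(2 - 4)) = -71*(21 + 2*(-2)) = -71*(21 - 4) = -71*17 = -1207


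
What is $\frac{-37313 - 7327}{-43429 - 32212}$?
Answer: $\frac{44640}{75641} \approx 0.59016$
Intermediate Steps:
$\frac{-37313 - 7327}{-43429 - 32212} = - \frac{44640}{-75641} = \left(-44640\right) \left(- \frac{1}{75641}\right) = \frac{44640}{75641}$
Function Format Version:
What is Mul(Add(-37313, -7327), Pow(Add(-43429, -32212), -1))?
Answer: Rational(44640, 75641) ≈ 0.59016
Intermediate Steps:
Mul(Add(-37313, -7327), Pow(Add(-43429, -32212), -1)) = Mul(-44640, Pow(-75641, -1)) = Mul(-44640, Rational(-1, 75641)) = Rational(44640, 75641)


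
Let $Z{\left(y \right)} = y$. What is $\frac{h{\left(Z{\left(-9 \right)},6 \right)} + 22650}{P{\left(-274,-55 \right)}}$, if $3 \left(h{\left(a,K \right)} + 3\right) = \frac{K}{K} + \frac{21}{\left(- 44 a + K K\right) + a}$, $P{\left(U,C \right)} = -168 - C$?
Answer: $- \frac{9579829}{47799} \approx -200.42$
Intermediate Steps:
$h{\left(a,K \right)} = - \frac{8}{3} + \frac{7}{K^{2} - 43 a}$ ($h{\left(a,K \right)} = -3 + \frac{\frac{K}{K} + \frac{21}{\left(- 44 a + K K\right) + a}}{3} = -3 + \frac{1 + \frac{21}{\left(- 44 a + K^{2}\right) + a}}{3} = -3 + \frac{1 + \frac{21}{\left(K^{2} - 44 a\right) + a}}{3} = -3 + \frac{1 + \frac{21}{K^{2} - 43 a}}{3} = -3 + \left(\frac{1}{3} + \frac{7}{K^{2} - 43 a}\right) = - \frac{8}{3} + \frac{7}{K^{2} - 43 a}$)
$\frac{h{\left(Z{\left(-9 \right)},6 \right)} + 22650}{P{\left(-274,-55 \right)}} = \frac{\frac{21 - 8 \cdot 6^{2} + 344 \left(-9\right)}{3 \left(6^{2} - -387\right)} + 22650}{-168 - -55} = \frac{\frac{21 - 288 - 3096}{3 \left(36 + 387\right)} + 22650}{-168 + 55} = \frac{\frac{21 - 288 - 3096}{3 \cdot 423} + 22650}{-113} = \left(\frac{1}{3} \cdot \frac{1}{423} \left(-3363\right) + 22650\right) \left(- \frac{1}{113}\right) = \left(- \frac{1121}{423} + 22650\right) \left(- \frac{1}{113}\right) = \frac{9579829}{423} \left(- \frac{1}{113}\right) = - \frac{9579829}{47799}$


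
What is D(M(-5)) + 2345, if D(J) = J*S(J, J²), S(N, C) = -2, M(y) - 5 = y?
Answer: 2345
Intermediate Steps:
M(y) = 5 + y
D(J) = -2*J (D(J) = J*(-2) = -2*J)
D(M(-5)) + 2345 = -2*(5 - 5) + 2345 = -2*0 + 2345 = 0 + 2345 = 2345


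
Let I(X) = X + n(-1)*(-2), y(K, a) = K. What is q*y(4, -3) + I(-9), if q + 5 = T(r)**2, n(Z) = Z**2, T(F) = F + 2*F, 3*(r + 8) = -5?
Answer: 3333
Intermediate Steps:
r = -29/3 (r = -8 + (1/3)*(-5) = -8 - 5/3 = -29/3 ≈ -9.6667)
T(F) = 3*F
I(X) = -2 + X (I(X) = X + (-1)**2*(-2) = X + 1*(-2) = X - 2 = -2 + X)
q = 836 (q = -5 + (3*(-29/3))**2 = -5 + (-29)**2 = -5 + 841 = 836)
q*y(4, -3) + I(-9) = 836*4 + (-2 - 9) = 3344 - 11 = 3333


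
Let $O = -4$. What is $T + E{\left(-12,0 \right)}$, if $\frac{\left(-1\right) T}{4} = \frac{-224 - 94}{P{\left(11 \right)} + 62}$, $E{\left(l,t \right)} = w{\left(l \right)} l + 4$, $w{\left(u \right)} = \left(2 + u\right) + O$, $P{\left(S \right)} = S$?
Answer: $\frac{13828}{73} \approx 189.42$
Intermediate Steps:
$w{\left(u \right)} = -2 + u$ ($w{\left(u \right)} = \left(2 + u\right) - 4 = -2 + u$)
$E{\left(l,t \right)} = 4 + l \left(-2 + l\right)$ ($E{\left(l,t \right)} = \left(-2 + l\right) l + 4 = l \left(-2 + l\right) + 4 = 4 + l \left(-2 + l\right)$)
$T = \frac{1272}{73}$ ($T = - 4 \frac{-224 - 94}{11 + 62} = - 4 \left(- \frac{318}{73}\right) = - 4 \left(\left(-318\right) \frac{1}{73}\right) = \left(-4\right) \left(- \frac{318}{73}\right) = \frac{1272}{73} \approx 17.425$)
$T + E{\left(-12,0 \right)} = \frac{1272}{73} - \left(-4 + 12 \left(-2 - 12\right)\right) = \frac{1272}{73} + \left(4 - -168\right) = \frac{1272}{73} + \left(4 + 168\right) = \frac{1272}{73} + 172 = \frac{13828}{73}$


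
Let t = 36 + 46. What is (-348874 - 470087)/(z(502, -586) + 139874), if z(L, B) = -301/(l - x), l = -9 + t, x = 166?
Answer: -76163373/13008583 ≈ -5.8549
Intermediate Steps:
t = 82
l = 73 (l = -9 + 82 = 73)
z(L, B) = 301/93 (z(L, B) = -301/(73 - 1*166) = -301/(73 - 166) = -301/(-93) = -301*(-1/93) = 301/93)
(-348874 - 470087)/(z(502, -586) + 139874) = (-348874 - 470087)/(301/93 + 139874) = -818961/13008583/93 = -818961*93/13008583 = -76163373/13008583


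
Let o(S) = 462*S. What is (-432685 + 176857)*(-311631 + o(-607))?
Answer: 151466804820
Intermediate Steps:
(-432685 + 176857)*(-311631 + o(-607)) = (-432685 + 176857)*(-311631 + 462*(-607)) = -255828*(-311631 - 280434) = -255828*(-592065) = 151466804820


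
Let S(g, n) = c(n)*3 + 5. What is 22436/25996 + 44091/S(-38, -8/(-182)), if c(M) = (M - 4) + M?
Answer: -26072375902/3983887 ≈ -6544.5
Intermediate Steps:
c(M) = -4 + 2*M (c(M) = (-4 + M) + M = -4 + 2*M)
S(g, n) = -7 + 6*n (S(g, n) = (-4 + 2*n)*3 + 5 = (-12 + 6*n) + 5 = -7 + 6*n)
22436/25996 + 44091/S(-38, -8/(-182)) = 22436/25996 + 44091/(-7 + 6*(-8/(-182))) = 22436*(1/25996) + 44091/(-7 + 6*(-8*(-1/182))) = 5609/6499 + 44091/(-7 + 6*(4/91)) = 5609/6499 + 44091/(-7 + 24/91) = 5609/6499 + 44091/(-613/91) = 5609/6499 + 44091*(-91/613) = 5609/6499 - 4012281/613 = -26072375902/3983887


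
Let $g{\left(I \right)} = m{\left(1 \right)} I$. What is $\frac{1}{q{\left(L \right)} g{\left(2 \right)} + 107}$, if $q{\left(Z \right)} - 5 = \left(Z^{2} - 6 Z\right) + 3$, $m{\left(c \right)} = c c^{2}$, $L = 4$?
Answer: $\frac{1}{107} \approx 0.0093458$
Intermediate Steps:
$m{\left(c \right)} = c^{3}$
$g{\left(I \right)} = I$ ($g{\left(I \right)} = 1^{3} I = 1 I = I$)
$q{\left(Z \right)} = 8 + Z^{2} - 6 Z$ ($q{\left(Z \right)} = 5 + \left(\left(Z^{2} - 6 Z\right) + 3\right) = 5 + \left(3 + Z^{2} - 6 Z\right) = 8 + Z^{2} - 6 Z$)
$\frac{1}{q{\left(L \right)} g{\left(2 \right)} + 107} = \frac{1}{\left(8 + 4^{2} - 24\right) 2 + 107} = \frac{1}{\left(8 + 16 - 24\right) 2 + 107} = \frac{1}{0 \cdot 2 + 107} = \frac{1}{0 + 107} = \frac{1}{107}$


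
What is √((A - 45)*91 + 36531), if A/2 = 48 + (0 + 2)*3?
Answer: 6*√1174 ≈ 205.58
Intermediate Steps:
A = 108 (A = 2*(48 + (0 + 2)*3) = 2*(48 + 2*3) = 2*(48 + 6) = 2*54 = 108)
√((A - 45)*91 + 36531) = √((108 - 45)*91 + 36531) = √(63*91 + 36531) = √(5733 + 36531) = √42264 = 6*√1174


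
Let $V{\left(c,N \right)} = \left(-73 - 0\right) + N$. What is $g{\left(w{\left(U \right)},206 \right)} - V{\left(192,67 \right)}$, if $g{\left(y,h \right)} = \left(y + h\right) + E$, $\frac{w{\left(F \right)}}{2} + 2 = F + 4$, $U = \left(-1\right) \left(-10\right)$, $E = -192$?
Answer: $44$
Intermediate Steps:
$V{\left(c,N \right)} = -73 + N$ ($V{\left(c,N \right)} = \left(-73 + 0\right) + N = -73 + N$)
$U = 10$
$w{\left(F \right)} = 4 + 2 F$ ($w{\left(F \right)} = -4 + 2 \left(F + 4\right) = -4 + 2 \left(4 + F\right) = -4 + \left(8 + 2 F\right) = 4 + 2 F$)
$g{\left(y,h \right)} = -192 + h + y$ ($g{\left(y,h \right)} = \left(y + h\right) - 192 = \left(h + y\right) - 192 = -192 + h + y$)
$g{\left(w{\left(U \right)},206 \right)} - V{\left(192,67 \right)} = \left(-192 + 206 + \left(4 + 2 \cdot 10\right)\right) - \left(-73 + 67\right) = \left(-192 + 206 + \left(4 + 20\right)\right) - -6 = \left(-192 + 206 + 24\right) + 6 = 38 + 6 = 44$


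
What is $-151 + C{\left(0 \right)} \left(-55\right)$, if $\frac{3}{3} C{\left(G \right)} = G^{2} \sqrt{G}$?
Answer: $-151$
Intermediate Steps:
$C{\left(G \right)} = G^{\frac{5}{2}}$ ($C{\left(G \right)} = G^{2} \sqrt{G} = G^{\frac{5}{2}}$)
$-151 + C{\left(0 \right)} \left(-55\right) = -151 + 0^{\frac{5}{2}} \left(-55\right) = -151 + 0 \left(-55\right) = -151 + 0 = -151$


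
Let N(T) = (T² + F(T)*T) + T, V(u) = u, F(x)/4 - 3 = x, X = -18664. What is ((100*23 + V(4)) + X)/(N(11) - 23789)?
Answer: 16360/23041 ≈ 0.71004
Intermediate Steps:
F(x) = 12 + 4*x
N(T) = T + T² + T*(12 + 4*T) (N(T) = (T² + (12 + 4*T)*T) + T = (T² + T*(12 + 4*T)) + T = T + T² + T*(12 + 4*T))
((100*23 + V(4)) + X)/(N(11) - 23789) = ((100*23 + 4) - 18664)/(11*(13 + 5*11) - 23789) = ((2300 + 4) - 18664)/(11*(13 + 55) - 23789) = (2304 - 18664)/(11*68 - 23789) = -16360/(748 - 23789) = -16360/(-23041) = -16360*(-1/23041) = 16360/23041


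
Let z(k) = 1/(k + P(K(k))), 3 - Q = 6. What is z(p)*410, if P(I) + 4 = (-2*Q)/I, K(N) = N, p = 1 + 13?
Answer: 2870/73 ≈ 39.315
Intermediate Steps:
p = 14
Q = -3 (Q = 3 - 1*6 = 3 - 6 = -3)
P(I) = -4 + 6/I (P(I) = -4 + (-2*(-3))/I = -4 + 6/I)
z(k) = 1/(-4 + k + 6/k) (z(k) = 1/(k + (-4 + 6/k)) = 1/(-4 + k + 6/k))
z(p)*410 = (14/(6 + 14*(-4 + 14)))*410 = (14/(6 + 14*10))*410 = (14/(6 + 140))*410 = (14/146)*410 = (14*(1/146))*410 = (7/73)*410 = 2870/73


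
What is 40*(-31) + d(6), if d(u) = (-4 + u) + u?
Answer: -1232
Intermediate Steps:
d(u) = -4 + 2*u
40*(-31) + d(6) = 40*(-31) + (-4 + 2*6) = -1240 + (-4 + 12) = -1240 + 8 = -1232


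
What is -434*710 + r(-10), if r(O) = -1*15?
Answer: -308155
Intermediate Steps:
r(O) = -15
-434*710 + r(-10) = -434*710 - 15 = -308140 - 15 = -308155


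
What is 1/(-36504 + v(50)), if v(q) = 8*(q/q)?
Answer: -1/36496 ≈ -2.7400e-5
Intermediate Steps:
v(q) = 8 (v(q) = 8*1 = 8)
1/(-36504 + v(50)) = 1/(-36504 + 8) = 1/(-36496) = -1/36496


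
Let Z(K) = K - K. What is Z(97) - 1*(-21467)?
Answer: 21467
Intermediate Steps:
Z(K) = 0
Z(97) - 1*(-21467) = 0 - 1*(-21467) = 0 + 21467 = 21467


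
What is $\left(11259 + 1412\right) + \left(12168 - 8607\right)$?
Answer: $16232$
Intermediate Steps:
$\left(11259 + 1412\right) + \left(12168 - 8607\right) = 12671 + \left(12168 - 8607\right) = 12671 + 3561 = 16232$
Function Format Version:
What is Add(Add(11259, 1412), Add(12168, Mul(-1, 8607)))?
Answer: 16232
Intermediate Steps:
Add(Add(11259, 1412), Add(12168, Mul(-1, 8607))) = Add(12671, Add(12168, -8607)) = Add(12671, 3561) = 16232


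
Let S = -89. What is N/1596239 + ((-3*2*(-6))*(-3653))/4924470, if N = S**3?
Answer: -613586148307/1310105178055 ≈ -0.46835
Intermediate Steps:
N = -704969 (N = (-89)**3 = -704969)
N/1596239 + ((-3*2*(-6))*(-3653))/4924470 = -704969/1596239 + ((-3*2*(-6))*(-3653))/4924470 = -704969*1/1596239 + (-6*(-6)*(-3653))*(1/4924470) = -704969/1596239 + (36*(-3653))*(1/4924470) = -704969/1596239 - 131508*1/4924470 = -704969/1596239 - 21918/820745 = -613586148307/1310105178055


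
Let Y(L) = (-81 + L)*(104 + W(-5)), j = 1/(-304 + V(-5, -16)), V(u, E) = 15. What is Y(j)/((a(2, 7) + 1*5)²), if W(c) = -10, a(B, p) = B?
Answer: -2200540/14161 ≈ -155.39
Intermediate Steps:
j = -1/289 (j = 1/(-304 + 15) = 1/(-289) = -1/289 ≈ -0.0034602)
Y(L) = -7614 + 94*L (Y(L) = (-81 + L)*(104 - 10) = (-81 + L)*94 = -7614 + 94*L)
Y(j)/((a(2, 7) + 1*5)²) = (-7614 + 94*(-1/289))/((2 + 1*5)²) = (-7614 - 94/289)/((2 + 5)²) = -2200540/(289*(7²)) = -2200540/289/49 = -2200540/289*1/49 = -2200540/14161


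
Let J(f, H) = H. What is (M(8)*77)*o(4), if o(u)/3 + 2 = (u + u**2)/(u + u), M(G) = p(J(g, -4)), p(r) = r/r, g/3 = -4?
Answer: 231/2 ≈ 115.50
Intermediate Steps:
g = -12 (g = 3*(-4) = -12)
p(r) = 1
M(G) = 1
o(u) = -6 + 3*(u + u**2)/(2*u) (o(u) = -6 + 3*((u + u**2)/(u + u)) = -6 + 3*((u + u**2)/((2*u))) = -6 + 3*((u + u**2)*(1/(2*u))) = -6 + 3*((u + u**2)/(2*u)) = -6 + 3*(u + u**2)/(2*u))
(M(8)*77)*o(4) = (1*77)*(-9/2 + (3/2)*4) = 77*(-9/2 + 6) = 77*(3/2) = 231/2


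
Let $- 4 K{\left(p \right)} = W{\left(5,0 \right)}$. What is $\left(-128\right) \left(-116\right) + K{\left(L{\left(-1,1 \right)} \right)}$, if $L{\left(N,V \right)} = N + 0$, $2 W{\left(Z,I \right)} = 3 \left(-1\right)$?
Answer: $\frac{118787}{8} \approx 14848.0$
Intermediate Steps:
$W{\left(Z,I \right)} = - \frac{3}{2}$ ($W{\left(Z,I \right)} = \frac{3 \left(-1\right)}{2} = \frac{1}{2} \left(-3\right) = - \frac{3}{2}$)
$L{\left(N,V \right)} = N$
$K{\left(p \right)} = \frac{3}{8}$ ($K{\left(p \right)} = \left(- \frac{1}{4}\right) \left(- \frac{3}{2}\right) = \frac{3}{8}$)
$\left(-128\right) \left(-116\right) + K{\left(L{\left(-1,1 \right)} \right)} = \left(-128\right) \left(-116\right) + \frac{3}{8} = 14848 + \frac{3}{8} = \frac{118787}{8}$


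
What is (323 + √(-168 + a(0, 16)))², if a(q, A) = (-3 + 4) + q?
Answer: (323 + I*√167)² ≈ 1.0416e+5 + 8348.2*I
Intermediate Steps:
a(q, A) = 1 + q
(323 + √(-168 + a(0, 16)))² = (323 + √(-168 + (1 + 0)))² = (323 + √(-168 + 1))² = (323 + √(-167))² = (323 + I*√167)²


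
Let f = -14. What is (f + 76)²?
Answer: 3844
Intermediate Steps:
(f + 76)² = (-14 + 76)² = 62² = 3844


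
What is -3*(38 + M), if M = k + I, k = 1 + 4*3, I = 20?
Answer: -213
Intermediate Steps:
k = 13 (k = 1 + 12 = 13)
M = 33 (M = 13 + 20 = 33)
-3*(38 + M) = -3*(38 + 33) = -3*71 = -213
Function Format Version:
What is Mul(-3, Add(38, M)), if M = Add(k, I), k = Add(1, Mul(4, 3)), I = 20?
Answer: -213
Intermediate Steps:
k = 13 (k = Add(1, 12) = 13)
M = 33 (M = Add(13, 20) = 33)
Mul(-3, Add(38, M)) = Mul(-3, Add(38, 33)) = Mul(-3, 71) = -213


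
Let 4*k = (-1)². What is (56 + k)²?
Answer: 50625/16 ≈ 3164.1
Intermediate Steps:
k = ¼ (k = (¼)*(-1)² = (¼)*1 = ¼ ≈ 0.25000)
(56 + k)² = (56 + ¼)² = (225/4)² = 50625/16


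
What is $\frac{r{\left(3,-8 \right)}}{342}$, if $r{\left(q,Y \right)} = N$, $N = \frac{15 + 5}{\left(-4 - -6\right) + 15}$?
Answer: $\frac{10}{2907} \approx 0.00344$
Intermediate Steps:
$N = \frac{20}{17}$ ($N = \frac{20}{\left(-4 + 6\right) + 15} = \frac{20}{2 + 15} = \frac{20}{17} \approx 1.1765$)
$r{\left(q,Y \right)} = \frac{20}{17}$
$\frac{r{\left(3,-8 \right)}}{342} = \frac{20}{17 \cdot 342} = \frac{20}{17} \cdot \frac{1}{342} = \frac{10}{2907}$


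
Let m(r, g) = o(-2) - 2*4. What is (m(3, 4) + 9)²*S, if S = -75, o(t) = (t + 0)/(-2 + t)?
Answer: -675/4 ≈ -168.75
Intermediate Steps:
o(t) = t/(-2 + t)
m(r, g) = -15/2 (m(r, g) = -2/(-2 - 2) - 2*4 = -2/(-4) - 8 = -2*(-¼) - 8 = ½ - 8 = -15/2)
(m(3, 4) + 9)²*S = (-15/2 + 9)²*(-75) = (3/2)²*(-75) = (9/4)*(-75) = -675/4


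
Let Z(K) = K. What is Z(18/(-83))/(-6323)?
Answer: 18/524809 ≈ 3.4298e-5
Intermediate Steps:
Z(18/(-83))/(-6323) = (18/(-83))/(-6323) = (18*(-1/83))*(-1/6323) = -18/83*(-1/6323) = 18/524809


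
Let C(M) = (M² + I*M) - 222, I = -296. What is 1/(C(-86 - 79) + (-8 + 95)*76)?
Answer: 1/82455 ≈ 1.2128e-5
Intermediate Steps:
C(M) = -222 + M² - 296*M (C(M) = (M² - 296*M) - 222 = -222 + M² - 296*M)
1/(C(-86 - 79) + (-8 + 95)*76) = 1/((-222 + (-86 - 79)² - 296*(-86 - 79)) + (-8 + 95)*76) = 1/((-222 + (-165)² - 296*(-165)) + 87*76) = 1/((-222 + 27225 + 48840) + 6612) = 1/(75843 + 6612) = 1/82455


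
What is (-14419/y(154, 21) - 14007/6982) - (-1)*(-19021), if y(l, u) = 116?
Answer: -7753817211/404956 ≈ -19147.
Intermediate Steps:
(-14419/y(154, 21) - 14007/6982) - (-1)*(-19021) = (-14419/116 - 14007/6982) - (-1)*(-19021) = (-14419*1/116 - 14007*1/6982) - 1*19021 = (-14419/116 - 14007/6982) - 19021 = -51149135/404956 - 19021 = -7753817211/404956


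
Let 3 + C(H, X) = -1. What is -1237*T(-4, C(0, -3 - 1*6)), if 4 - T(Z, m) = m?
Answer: -9896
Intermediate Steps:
C(H, X) = -4 (C(H, X) = -3 - 1 = -4)
T(Z, m) = 4 - m
-1237*T(-4, C(0, -3 - 1*6)) = -1237*(4 - 1*(-4)) = -1237*(4 + 4) = -1237*8 = -9896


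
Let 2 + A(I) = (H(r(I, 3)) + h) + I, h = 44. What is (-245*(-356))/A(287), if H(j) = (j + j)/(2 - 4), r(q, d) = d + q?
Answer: 87220/39 ≈ 2236.4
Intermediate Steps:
H(j) = -j (H(j) = (2*j)/(-2) = (2*j)*(-½) = -j)
A(I) = 39 (A(I) = -2 + ((-(3 + I) + 44) + I) = -2 + (((-3 - I) + 44) + I) = -2 + ((41 - I) + I) = -2 + 41 = 39)
(-245*(-356))/A(287) = -245*(-356)/39 = 87220*(1/39) = 87220/39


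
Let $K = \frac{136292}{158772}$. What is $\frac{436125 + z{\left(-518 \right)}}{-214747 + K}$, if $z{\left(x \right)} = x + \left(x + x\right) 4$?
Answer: $- \frac{17126060859}{8523918598} \approx -2.0092$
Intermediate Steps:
$z{\left(x \right)} = 9 x$ ($z{\left(x \right)} = x + 2 x 4 = x + 8 x = 9 x$)
$K = \frac{34073}{39693}$ ($K = 136292 \cdot \frac{1}{158772} = \frac{34073}{39693} \approx 0.85841$)
$\frac{436125 + z{\left(-518 \right)}}{-214747 + K} = \frac{436125 + 9 \left(-518\right)}{-214747 + \frac{34073}{39693}} = \frac{436125 - 4662}{- \frac{8523918598}{39693}} = 431463 \left(- \frac{39693}{8523918598}\right) = - \frac{17126060859}{8523918598}$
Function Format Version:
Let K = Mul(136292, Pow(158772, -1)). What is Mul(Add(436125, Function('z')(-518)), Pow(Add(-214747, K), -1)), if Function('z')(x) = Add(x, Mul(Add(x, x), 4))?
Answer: Rational(-17126060859, 8523918598) ≈ -2.0092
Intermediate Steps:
Function('z')(x) = Mul(9, x) (Function('z')(x) = Add(x, Mul(Mul(2, x), 4)) = Add(x, Mul(8, x)) = Mul(9, x))
K = Rational(34073, 39693) (K = Mul(136292, Rational(1, 158772)) = Rational(34073, 39693) ≈ 0.85841)
Mul(Add(436125, Function('z')(-518)), Pow(Add(-214747, K), -1)) = Mul(Add(436125, Mul(9, -518)), Pow(Add(-214747, Rational(34073, 39693)), -1)) = Mul(Add(436125, -4662), Pow(Rational(-8523918598, 39693), -1)) = Mul(431463, Rational(-39693, 8523918598)) = Rational(-17126060859, 8523918598)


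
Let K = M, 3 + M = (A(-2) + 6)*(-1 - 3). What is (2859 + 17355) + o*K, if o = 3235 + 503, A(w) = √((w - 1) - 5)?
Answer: -80712 - 29904*I*√2 ≈ -80712.0 - 42291.0*I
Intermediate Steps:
A(w) = √(-6 + w) (A(w) = √((-1 + w) - 5) = √(-6 + w))
M = -27 - 8*I*√2 (M = -3 + (√(-6 - 2) + 6)*(-1 - 3) = -3 + (√(-8) + 6)*(-4) = -3 + (2*I*√2 + 6)*(-4) = -3 + (6 + 2*I*√2)*(-4) = -3 + (-24 - 8*I*√2) = -27 - 8*I*√2 ≈ -27.0 - 11.314*I)
K = -27 - 8*I*√2 ≈ -27.0 - 11.314*I
o = 3738
(2859 + 17355) + o*K = (2859 + 17355) + 3738*(-27 - 8*I*√2) = 20214 + (-100926 - 29904*I*√2) = -80712 - 29904*I*√2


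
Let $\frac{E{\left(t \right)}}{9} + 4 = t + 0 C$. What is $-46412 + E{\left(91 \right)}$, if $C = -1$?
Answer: $-45629$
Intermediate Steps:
$E{\left(t \right)} = -36 + 9 t$ ($E{\left(t \right)} = -36 + 9 \left(t + 0 \left(-1\right)\right) = -36 + 9 \left(t + 0\right) = -36 + 9 t$)
$-46412 + E{\left(91 \right)} = -46412 + \left(-36 + 9 \cdot 91\right) = -46412 + \left(-36 + 819\right) = -46412 + 783 = -45629$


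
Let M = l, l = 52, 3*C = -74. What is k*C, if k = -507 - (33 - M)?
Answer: 36112/3 ≈ 12037.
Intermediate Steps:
C = -74/3 (C = (1/3)*(-74) = -74/3 ≈ -24.667)
M = 52
k = -488 (k = -507 - (33 - 1*52) = -507 - (33 - 52) = -507 - 1*(-19) = -507 + 19 = -488)
k*C = -488*(-74/3) = 36112/3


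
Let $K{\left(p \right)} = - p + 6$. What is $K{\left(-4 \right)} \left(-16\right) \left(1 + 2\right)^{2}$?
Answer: $-1440$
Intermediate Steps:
$K{\left(p \right)} = 6 - p$
$K{\left(-4 \right)} \left(-16\right) \left(1 + 2\right)^{2} = \left(6 - -4\right) \left(-16\right) \left(1 + 2\right)^{2} = \left(6 + 4\right) \left(-16\right) 3^{2} = 10 \left(-16\right) 9 = \left(-160\right) 9 = -1440$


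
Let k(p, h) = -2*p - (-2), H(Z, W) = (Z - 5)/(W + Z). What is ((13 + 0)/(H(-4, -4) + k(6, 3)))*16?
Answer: -1664/71 ≈ -23.437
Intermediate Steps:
H(Z, W) = (-5 + Z)/(W + Z)
k(p, h) = 2 - 2*p (k(p, h) = -2*p - 1*(-2) = -2*p + 2 = 2 - 2*p)
((13 + 0)/(H(-4, -4) + k(6, 3)))*16 = ((13 + 0)/((-5 - 4)/(-4 - 4) + (2 - 2*6)))*16 = (13/(-9/(-8) + (2 - 12)))*16 = (13/(-1/8*(-9) - 10))*16 = (13/(9/8 - 10))*16 = (13/(-71/8))*16 = (13*(-8/71))*16 = -104/71*16 = -1664/71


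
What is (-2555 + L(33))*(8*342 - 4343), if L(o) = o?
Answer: 4052854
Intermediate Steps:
(-2555 + L(33))*(8*342 - 4343) = (-2555 + 33)*(8*342 - 4343) = -2522*(2736 - 4343) = -2522*(-1607) = 4052854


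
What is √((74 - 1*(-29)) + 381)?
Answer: 22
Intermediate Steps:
√((74 - 1*(-29)) + 381) = √((74 + 29) + 381) = √(103 + 381) = √484 = 22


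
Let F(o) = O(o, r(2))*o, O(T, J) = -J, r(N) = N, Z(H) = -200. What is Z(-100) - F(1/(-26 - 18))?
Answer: -4401/22 ≈ -200.05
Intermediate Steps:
F(o) = -2*o (F(o) = (-1*2)*o = -2*o)
Z(-100) - F(1/(-26 - 18)) = -200 - (-2)/(-26 - 18) = -200 - (-2)/(-44) = -200 - (-2)*(-1)/44 = -200 - 1*1/22 = -200 - 1/22 = -4401/22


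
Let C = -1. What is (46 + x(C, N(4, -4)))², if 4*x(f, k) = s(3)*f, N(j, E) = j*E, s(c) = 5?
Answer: 32041/16 ≈ 2002.6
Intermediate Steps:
N(j, E) = E*j
x(f, k) = 5*f/4 (x(f, k) = (5*f)/4 = 5*f/4)
(46 + x(C, N(4, -4)))² = (46 + (5/4)*(-1))² = (46 - 5/4)² = (179/4)² = 32041/16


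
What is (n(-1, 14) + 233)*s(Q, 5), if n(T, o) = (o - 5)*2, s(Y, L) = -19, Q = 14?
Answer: -4769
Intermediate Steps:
n(T, o) = -10 + 2*o (n(T, o) = (-5 + o)*2 = -10 + 2*o)
(n(-1, 14) + 233)*s(Q, 5) = ((-10 + 2*14) + 233)*(-19) = ((-10 + 28) + 233)*(-19) = (18 + 233)*(-19) = 251*(-19) = -4769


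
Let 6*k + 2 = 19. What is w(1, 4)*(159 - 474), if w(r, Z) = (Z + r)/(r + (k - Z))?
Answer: 9450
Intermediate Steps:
k = 17/6 (k = -1/3 + (1/6)*19 = -1/3 + 19/6 = 17/6 ≈ 2.8333)
w(r, Z) = (Z + r)/(17/6 + r - Z) (w(r, Z) = (Z + r)/(r + (17/6 - Z)) = (Z + r)/(17/6 + r - Z))
w(1, 4)*(159 - 474) = (6*(4 + 1)/(17 - 6*4 + 6*1))*(159 - 474) = (6*5/(17 - 24 + 6))*(-315) = (6*5/(-1))*(-315) = (6*(-1)*5)*(-315) = -30*(-315) = 9450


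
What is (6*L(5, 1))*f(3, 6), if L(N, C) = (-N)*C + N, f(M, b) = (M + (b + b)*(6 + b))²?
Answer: 0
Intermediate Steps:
f(M, b) = (M + 2*b*(6 + b))² (f(M, b) = (M + (2*b)*(6 + b))² = (M + 2*b*(6 + b))²)
L(N, C) = N - C*N (L(N, C) = -C*N + N = N - C*N)
(6*L(5, 1))*f(3, 6) = (6*(5*(1 - 1*1)))*(3 + 2*6² + 12*6)² = (6*(5*(1 - 1)))*(3 + 2*36 + 72)² = (6*(5*0))*(3 + 72 + 72)² = (6*0)*147² = 0*21609 = 0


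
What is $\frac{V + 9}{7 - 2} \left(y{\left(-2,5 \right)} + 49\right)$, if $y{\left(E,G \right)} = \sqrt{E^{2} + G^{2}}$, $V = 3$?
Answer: $\frac{588}{5} + \frac{12 \sqrt{29}}{5} \approx 130.52$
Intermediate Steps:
$\frac{V + 9}{7 - 2} \left(y{\left(-2,5 \right)} + 49\right) = \frac{3 + 9}{7 - 2} \left(\sqrt{\left(-2\right)^{2} + 5^{2}} + 49\right) = \frac{12}{5} \left(\sqrt{4 + 25} + 49\right) = 12 \cdot \frac{1}{5} \left(\sqrt{29} + 49\right) = \frac{12 \left(49 + \sqrt{29}\right)}{5} = \frac{588}{5} + \frac{12 \sqrt{29}}{5}$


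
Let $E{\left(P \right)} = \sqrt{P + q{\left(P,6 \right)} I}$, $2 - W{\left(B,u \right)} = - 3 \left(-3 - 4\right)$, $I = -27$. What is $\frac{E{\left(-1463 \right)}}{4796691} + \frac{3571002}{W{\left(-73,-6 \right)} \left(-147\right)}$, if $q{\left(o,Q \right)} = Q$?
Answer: $\frac{1190334}{931} + \frac{5 i \sqrt{65}}{4796691} \approx 1278.6 + 8.404 \cdot 10^{-6} i$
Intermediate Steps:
$W{\left(B,u \right)} = -19$ ($W{\left(B,u \right)} = 2 - - 3 \left(-3 - 4\right) = 2 - \left(-3\right) \left(-7\right) = 2 - 21 = -19$)
$E{\left(P \right)} = \sqrt{-162 + P}$ ($E{\left(P \right)} = \sqrt{P + 6 \left(-27\right)} = \sqrt{P - 162} = \sqrt{-162 + P}$)
$\frac{E{\left(-1463 \right)}}{4796691} + \frac{3571002}{W{\left(-73,-6 \right)} \left(-147\right)} = \frac{\sqrt{-162 - 1463}}{4796691} + \frac{3571002}{\left(-19\right) \left(-147\right)} = \sqrt{-1625} \cdot \frac{1}{4796691} + \frac{3571002}{2793} = 5 i \sqrt{65} \cdot \frac{1}{4796691} + 3571002 \cdot \frac{1}{2793} = \frac{5 i \sqrt{65}}{4796691} + \frac{1190334}{931} = \frac{1190334}{931} + \frac{5 i \sqrt{65}}{4796691}$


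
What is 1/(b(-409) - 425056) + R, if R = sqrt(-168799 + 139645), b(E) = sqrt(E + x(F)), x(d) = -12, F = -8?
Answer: (-I - 425056*sqrt(29154) + I*sqrt(12273834))/(sqrt(421) + 425056*I) ≈ -2.3526e-6 + 170.75*I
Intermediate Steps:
b(E) = sqrt(-12 + E) (b(E) = sqrt(E - 12) = sqrt(-12 + E))
R = I*sqrt(29154) (R = sqrt(-29154) = I*sqrt(29154) ≈ 170.75*I)
1/(b(-409) - 425056) + R = 1/(sqrt(-12 - 409) - 425056) + I*sqrt(29154) = 1/(sqrt(-421) - 425056) + I*sqrt(29154) = 1/(I*sqrt(421) - 425056) + I*sqrt(29154) = 1/(-425056 + I*sqrt(421)) + I*sqrt(29154)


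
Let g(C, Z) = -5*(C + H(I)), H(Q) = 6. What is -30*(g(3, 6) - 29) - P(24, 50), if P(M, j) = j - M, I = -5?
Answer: 2194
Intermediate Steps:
g(C, Z) = -30 - 5*C (g(C, Z) = -5*(C + 6) = -5*(6 + C) = -30 - 5*C)
-30*(g(3, 6) - 29) - P(24, 50) = -30*((-30 - 5*3) - 29) - (50 - 1*24) = -30*((-30 - 15) - 29) - (50 - 24) = -30*(-45 - 29) - 1*26 = -30*(-74) - 26 = 2220 - 26 = 2194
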